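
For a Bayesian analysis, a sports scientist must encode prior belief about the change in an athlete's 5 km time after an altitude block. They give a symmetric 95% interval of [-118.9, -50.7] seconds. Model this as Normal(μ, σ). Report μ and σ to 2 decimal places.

μ = -84.80, σ = 17.40

A symmetric 95% interval runs μ ± z·σ with z = 1.96.
Half-width = 34.1, so σ = 34.1/1.96 = 17.40.
μ is the interval midpoint, -84.80.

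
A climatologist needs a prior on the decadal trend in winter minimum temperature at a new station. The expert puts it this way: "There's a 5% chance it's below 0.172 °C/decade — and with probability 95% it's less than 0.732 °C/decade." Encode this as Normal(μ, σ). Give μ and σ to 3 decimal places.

μ = 0.452, σ = 0.170

For Normal(μ,σ), the p-quantile is μ + z_p·σ. Here z_{0.05} = -1.645, z_{0.95} = 1.645.
So 0.172 = μ − 1.645σ and 0.732 = μ + 1.645σ.
Subtracting: σ = (0.732 − 0.172)/(1.645 − (-1.645)) = 0.170.
Then μ = 0.172 − (-1.645)·0.170 = 0.452.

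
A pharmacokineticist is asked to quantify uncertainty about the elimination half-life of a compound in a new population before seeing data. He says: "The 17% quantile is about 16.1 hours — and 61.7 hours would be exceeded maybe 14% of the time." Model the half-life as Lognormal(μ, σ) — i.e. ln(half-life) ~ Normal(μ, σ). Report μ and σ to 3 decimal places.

If T ~ Lognormal(μ,σ) then ln T ~ Normal(μ,σ), so the p-quantile of ln T is μ + z_p·σ.
ln(16.1) = 2.779 and ln(61.7) = 4.122; z_{0.17} = -0.9542, z_{0.86} = 1.08.
σ = (4.122 − 2.779)/(1.08 − (-0.9542)) = 0.660.
μ = 2.779 − (-0.9542)·0.660 = 3.409.

μ ≈ 3.409, σ ≈ 0.660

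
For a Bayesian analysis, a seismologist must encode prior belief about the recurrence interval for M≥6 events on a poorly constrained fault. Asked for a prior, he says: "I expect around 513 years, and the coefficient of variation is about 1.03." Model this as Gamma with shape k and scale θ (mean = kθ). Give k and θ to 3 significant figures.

k ≈ 0.943, θ ≈ 544

For Gamma(k, scale θ): mean = kθ, variance = kθ², so CV = 1/√k.
CV = 1.03, hence k = 1/CV² = 0.943.
Then θ = mean/k = 513/0.943 = 544.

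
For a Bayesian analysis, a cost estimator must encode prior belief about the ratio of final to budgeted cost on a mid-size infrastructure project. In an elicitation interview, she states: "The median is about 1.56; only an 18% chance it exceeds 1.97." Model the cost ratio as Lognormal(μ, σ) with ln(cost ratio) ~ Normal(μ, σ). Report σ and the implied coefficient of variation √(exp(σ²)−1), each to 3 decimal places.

σ ≈ 0.255, CV ≈ 0.259

If T ~ Lognormal(μ,σ) then ln T ~ Normal(μ,σ), so the p-quantile of ln T is μ + z_p·σ.
ln(1.56) = 0.4447 and ln(1.97) = 0.678; z_{0.5} = 0, z_{0.82} = 0.9154.
σ = (0.678 − 0.4447)/(0.9154 − (0)) = 0.255.
μ = 0.4447 − (0)·0.255 = 0.445.
CV = √(exp(σ²)−1) = √(exp(0.0650)−1) = 0.259.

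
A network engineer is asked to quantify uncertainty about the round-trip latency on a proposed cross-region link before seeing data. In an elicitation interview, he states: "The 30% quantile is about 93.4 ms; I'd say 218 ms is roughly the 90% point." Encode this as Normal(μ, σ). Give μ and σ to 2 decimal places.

μ = 129.58, σ = 68.99

For Normal(μ,σ), the p-quantile is μ + z_p·σ. Here z_{0.3} = -0.5244, z_{0.9} = 1.282.
So 93.4 = μ − 0.5244σ and 218 = μ + 1.282σ.
Subtracting: σ = (218 − 93.4)/(1.282 − (-0.5244)) = 68.99.
Then μ = 93.4 − (-0.5244)·68.99 = 129.58.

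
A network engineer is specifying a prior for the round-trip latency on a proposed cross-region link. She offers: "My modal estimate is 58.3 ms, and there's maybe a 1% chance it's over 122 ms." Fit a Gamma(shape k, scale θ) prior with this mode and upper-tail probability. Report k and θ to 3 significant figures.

Gamma(k,θ) with k>1 has mode (k−1)θ, so θ = 58.3/(k−1).
Need P(X < 122) = 0.99 with θ tied to k this way. Start at k = 2, θ = 58.3: P(X<122) ≈ 0.618.
Too low — raise k to concentrate. Iterating converges to k ≈ 9.93.
Then θ = 58.3/(9.93−1) ≈ 6.53.

k ≈ 9.93, θ ≈ 6.53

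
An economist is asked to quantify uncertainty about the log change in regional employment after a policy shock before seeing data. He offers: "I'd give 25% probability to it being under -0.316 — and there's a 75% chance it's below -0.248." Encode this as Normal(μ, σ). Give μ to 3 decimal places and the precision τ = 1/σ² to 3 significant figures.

For Normal(μ,σ), the p-quantile is μ + z_p·σ. Here z_{0.25} = -0.6745, z_{0.75} = 0.6745.
So -0.316 = μ − 0.6745σ and -0.248 = μ + 0.6745σ.
Subtracting: σ = (-0.248 − -0.316)/(0.6745 − (-0.6745)) = 0.050.
Then μ = -0.316 − (-0.6745)·0.050 = -0.282.
Precision τ = 1/σ² = 1/0.05041² = 394.

μ = -0.282, τ = 394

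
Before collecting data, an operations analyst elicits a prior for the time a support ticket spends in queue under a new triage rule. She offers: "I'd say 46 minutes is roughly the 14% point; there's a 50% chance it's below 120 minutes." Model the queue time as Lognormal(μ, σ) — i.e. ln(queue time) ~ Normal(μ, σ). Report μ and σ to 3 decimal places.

If T ~ Lognormal(μ,σ) then ln T ~ Normal(μ,σ), so the p-quantile of ln T is μ + z_p·σ.
ln(46) = 3.829 and ln(120) = 4.787; z_{0.14} = -1.08, z_{0.5} = 0.
σ = (4.787 − 3.829)/(0 − (-1.08)) = 0.888.
μ = 3.829 − (-1.08)·0.888 = 4.787.

μ ≈ 4.787, σ ≈ 0.888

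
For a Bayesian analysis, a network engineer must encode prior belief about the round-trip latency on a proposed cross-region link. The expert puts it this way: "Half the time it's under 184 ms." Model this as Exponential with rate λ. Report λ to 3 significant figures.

λ ≈ 0.00377

Exponential median = ln 2 / λ, so λ = ln 2 / 184.0 = 0.00377.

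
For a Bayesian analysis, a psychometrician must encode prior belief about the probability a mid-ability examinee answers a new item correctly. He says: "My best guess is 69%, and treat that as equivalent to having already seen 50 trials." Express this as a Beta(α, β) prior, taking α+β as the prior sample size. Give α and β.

α = 34.5, β = 15.5

Under the effective-sample-size interpretation, Beta(α, β) has prior mean α/(α+β) and prior sample size α+β.
So α+β = 50 and α/(α+β) = 0.69, giving α = 0.69·50 = 34.5 and β = 50 − 34.5 = 15.5.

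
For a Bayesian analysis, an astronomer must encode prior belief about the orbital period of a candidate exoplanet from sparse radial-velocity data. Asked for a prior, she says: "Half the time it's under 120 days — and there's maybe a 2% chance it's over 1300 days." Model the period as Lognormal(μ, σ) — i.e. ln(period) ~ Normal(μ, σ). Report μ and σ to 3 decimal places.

μ ≈ 4.787, σ ≈ 1.160

If T ~ Lognormal(μ,σ) then ln T ~ Normal(μ,σ), so the p-quantile of ln T is μ + z_p·σ.
ln(120) = 4.787 and ln(1300) = 7.17; z_{0.5} = 0, z_{0.98} = 2.054.
σ = (7.17 − 4.787)/(2.054 − (0)) = 1.160.
μ = 4.787 − (0)·1.160 = 4.787.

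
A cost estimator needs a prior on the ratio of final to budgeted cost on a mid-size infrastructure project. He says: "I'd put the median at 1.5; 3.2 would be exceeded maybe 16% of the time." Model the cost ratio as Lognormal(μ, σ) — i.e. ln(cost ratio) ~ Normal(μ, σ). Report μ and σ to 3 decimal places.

μ ≈ 0.405, σ ≈ 0.762

If T ~ Lognormal(μ,σ) then ln T ~ Normal(μ,σ), so the p-quantile of ln T is μ + z_p·σ.
ln(1.5) = 0.4055 and ln(3.2) = 1.163; z_{0.5} = 0, z_{0.84} = 0.9945.
σ = (1.163 − 0.4055)/(0.9945 − (0)) = 0.762.
μ = 0.4055 − (0)·0.762 = 0.405.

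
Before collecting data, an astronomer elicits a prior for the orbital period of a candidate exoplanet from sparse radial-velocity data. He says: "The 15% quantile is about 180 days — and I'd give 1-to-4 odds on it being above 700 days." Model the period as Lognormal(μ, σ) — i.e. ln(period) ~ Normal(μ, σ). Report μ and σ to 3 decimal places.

μ ≈ 5.942, σ ≈ 0.723

If T ~ Lognormal(μ,σ) then ln T ~ Normal(μ,σ), so the p-quantile of ln T is μ + z_p·σ.
ln(180) = 5.193 and ln(700) = 6.551; z_{0.15} = -1.036, z_{0.8} = 0.8416.
σ = (6.551 − 5.193)/(0.8416 − (-1.036)) = 0.723.
μ = 5.193 − (-1.036)·0.723 = 5.942.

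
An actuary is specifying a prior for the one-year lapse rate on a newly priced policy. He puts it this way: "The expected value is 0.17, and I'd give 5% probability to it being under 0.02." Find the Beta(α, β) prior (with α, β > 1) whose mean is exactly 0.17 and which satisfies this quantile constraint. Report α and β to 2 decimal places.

α ≈ 1.38, β ≈ 6.73

With mean 0.17 fixed, write α = 0.17s, β = 0.83s where s = α+β.
Need P(θ < 0.02) = 0.05 under Beta(0.17s, 0.83s). Normal approximation: (q−m)/√(m(1−m)/s) ≈ z_{0.05} = -1.64, so s ≈ 0.17·0.83·(-1.64)²/(0.02−0.17)² = 17.0.
At s = 17.0: P(θ<0.02) ≈ 0.005. Adjusting to match 0.05 gives s ≈ 8.11.
So α = 0.17·8.11 ≈ 1.38, β = 0.83·8.11 ≈ 6.73.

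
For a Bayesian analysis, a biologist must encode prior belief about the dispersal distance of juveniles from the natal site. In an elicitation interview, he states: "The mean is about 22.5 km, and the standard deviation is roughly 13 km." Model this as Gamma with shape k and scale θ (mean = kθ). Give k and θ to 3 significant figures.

k ≈ 3, θ ≈ 7.51

For Gamma(k, scale θ): mean = kθ, variance = kθ², so CV = 1/√k.
CV = SD/mean = 13/22.5 = 0.5778, hence k = 1/CV² = 3.
Then θ = mean/k = 22.5/3 = 7.51.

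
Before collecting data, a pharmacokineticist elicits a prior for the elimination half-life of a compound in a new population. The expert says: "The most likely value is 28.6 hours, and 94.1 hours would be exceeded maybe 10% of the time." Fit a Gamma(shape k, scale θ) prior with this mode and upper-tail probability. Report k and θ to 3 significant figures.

Gamma(k,θ) with k>1 has mode (k−1)θ, so θ = 28.6/(k−1).
Need P(X < 94.1) = 0.9 with θ tied to k this way. Start at k = 2, θ = 28.6: P(X<94.1) ≈ 0.840.
Too low — raise k to concentrate. Iterating converges to k ≈ 2.33.
Then θ = 28.6/(2.33−1) ≈ 21.5.

k ≈ 2.33, θ ≈ 21.5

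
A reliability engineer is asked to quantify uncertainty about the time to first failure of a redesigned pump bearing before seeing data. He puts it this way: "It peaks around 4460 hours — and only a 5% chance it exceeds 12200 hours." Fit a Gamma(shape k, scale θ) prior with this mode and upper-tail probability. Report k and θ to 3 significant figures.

Gamma(k,θ) with k>1 has mode (k−1)θ, so θ = 4460/(k−1).
Need P(X < 12200) = 0.95 with θ tied to k this way. Start at k = 2, θ = 4460: P(X<12200) ≈ 0.758.
Too low — raise k to concentrate. Iterating converges to k ≈ 3.65.
Then θ = 4460/(3.65−1) ≈ 1680.

k ≈ 3.65, θ ≈ 1680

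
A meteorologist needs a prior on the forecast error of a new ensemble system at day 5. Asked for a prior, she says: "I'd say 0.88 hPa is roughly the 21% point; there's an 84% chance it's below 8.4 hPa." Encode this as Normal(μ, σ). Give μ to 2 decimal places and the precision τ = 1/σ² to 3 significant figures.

μ = 4.25, τ = 0.0574

For Normal(μ,σ), the p-quantile is μ + z_p·σ. Here z_{0.21} = -0.8064, z_{0.84} = 0.9945.
So 0.88 = μ − 0.8064σ and 8.4 = μ + 0.9945σ.
Subtracting: σ = (8.4 − 0.88)/(0.9945 − (-0.8064)) = 4.18.
Then μ = 0.88 − (-0.8064)·4.18 = 4.25.
Precision τ = 1/σ² = 1/4.176² = 0.0574.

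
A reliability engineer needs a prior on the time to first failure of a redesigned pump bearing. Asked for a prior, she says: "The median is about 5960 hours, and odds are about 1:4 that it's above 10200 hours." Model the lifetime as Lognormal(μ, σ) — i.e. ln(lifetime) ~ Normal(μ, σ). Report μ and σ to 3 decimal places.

If T ~ Lognormal(μ,σ) then ln T ~ Normal(μ,σ), so the p-quantile of ln T is μ + z_p·σ.
ln(5960) = 8.693 and ln(10200) = 9.23; z_{0.5} = 0, z_{0.8} = 0.8416.
σ = (9.23 − 8.693)/(0.8416 − (0)) = 0.638.
μ = 8.693 − (0)·0.638 = 8.693.

μ ≈ 8.693, σ ≈ 0.638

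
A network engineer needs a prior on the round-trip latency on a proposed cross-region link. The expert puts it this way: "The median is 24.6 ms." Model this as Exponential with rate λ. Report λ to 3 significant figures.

λ ≈ 0.0282

Exponential median = ln 2 / λ, so λ = ln 2 / 24.6 = 0.0282.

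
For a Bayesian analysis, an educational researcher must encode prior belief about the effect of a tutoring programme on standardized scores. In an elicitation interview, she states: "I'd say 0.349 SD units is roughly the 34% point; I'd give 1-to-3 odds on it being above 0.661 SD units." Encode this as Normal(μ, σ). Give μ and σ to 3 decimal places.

μ = 0.467, σ = 0.287

For Normal(μ,σ), the p-quantile is μ + z_p·σ. Here z_{0.34} = -0.4125, z_{0.75} = 0.6745.
So 0.349 = μ − 0.4125σ and 0.661 = μ + 0.6745σ.
Subtracting: σ = (0.661 − 0.349)/(0.6745 − (-0.4125)) = 0.287.
Then μ = 0.349 − (-0.4125)·0.287 = 0.467.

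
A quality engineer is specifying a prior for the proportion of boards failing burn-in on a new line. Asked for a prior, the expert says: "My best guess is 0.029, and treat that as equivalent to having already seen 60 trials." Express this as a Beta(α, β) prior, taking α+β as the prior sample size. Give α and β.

α = 1.74, β = 58.26

Under the effective-sample-size interpretation, Beta(α, β) has prior mean α/(α+β) and prior sample size α+β.
So α+β = 60 and α/(α+β) = 0.029, giving α = 0.029·60 = 1.74 and β = 60 − 1.74 = 58.26.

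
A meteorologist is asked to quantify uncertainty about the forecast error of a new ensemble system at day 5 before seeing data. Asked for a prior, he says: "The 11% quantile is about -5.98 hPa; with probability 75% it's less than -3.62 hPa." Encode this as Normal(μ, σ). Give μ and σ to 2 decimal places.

μ = -4.46, σ = 1.24

For Normal(μ,σ), the p-quantile is μ + z_p·σ. Here z_{0.11} = -1.227, z_{0.75} = 0.6745.
So -5.98 = μ − 1.227σ and -3.62 = μ + 0.6745σ.
Subtracting: σ = (-3.62 − -5.98)/(0.6745 − (-1.227)) = 1.24.
Then μ = -5.98 − (-1.227)·1.24 = -4.46.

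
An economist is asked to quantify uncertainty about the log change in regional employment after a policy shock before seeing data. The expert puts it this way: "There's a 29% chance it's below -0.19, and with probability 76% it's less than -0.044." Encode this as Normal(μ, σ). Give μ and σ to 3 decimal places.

For Normal(μ,σ), the p-quantile is μ + z_p·σ. Here z_{0.29} = -0.5534, z_{0.76} = 0.7063.
So -0.19 = μ − 0.5534σ and -0.044 = μ + 0.7063σ.
Subtracting: σ = (-0.044 − -0.19)/(0.7063 − (-0.5534)) = 0.116.
Then μ = -0.19 − (-0.5534)·0.116 = -0.126.

μ = -0.126, σ = 0.116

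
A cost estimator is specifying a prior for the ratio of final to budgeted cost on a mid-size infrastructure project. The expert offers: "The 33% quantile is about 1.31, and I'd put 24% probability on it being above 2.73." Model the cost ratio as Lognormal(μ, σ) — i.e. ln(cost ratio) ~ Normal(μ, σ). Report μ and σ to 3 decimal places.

If T ~ Lognormal(μ,σ) then ln T ~ Normal(μ,σ), so the p-quantile of ln T is μ + z_p·σ.
ln(1.31) = 0.27 and ln(2.73) = 1.004; z_{0.33} = -0.4399, z_{0.76} = 0.7063.
σ = (1.004 − 0.27)/(0.7063 − (-0.4399)) = 0.641.
μ = 0.27 − (-0.4399)·0.641 = 0.552.

μ ≈ 0.552, σ ≈ 0.641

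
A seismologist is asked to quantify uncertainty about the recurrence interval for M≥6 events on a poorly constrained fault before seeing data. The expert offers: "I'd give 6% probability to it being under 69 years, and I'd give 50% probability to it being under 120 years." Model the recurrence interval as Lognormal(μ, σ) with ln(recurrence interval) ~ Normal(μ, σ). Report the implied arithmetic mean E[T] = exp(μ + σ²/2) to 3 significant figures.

If T ~ Lognormal(μ,σ) then ln T ~ Normal(μ,σ), so the p-quantile of ln T is μ + z_p·σ.
ln(69) = 4.234 and ln(120) = 4.787; z_{0.06} = -1.555, z_{0.5} = 0.
σ = (4.787 − 4.234)/(0 − (-1.555)) = 0.356.
μ = 4.234 − (-1.555)·0.356 = 4.787.
E[T] = exp(μ + σ²/2) = exp(4.787 + 0.0633) = 128 years.

E[T] ≈ 128 years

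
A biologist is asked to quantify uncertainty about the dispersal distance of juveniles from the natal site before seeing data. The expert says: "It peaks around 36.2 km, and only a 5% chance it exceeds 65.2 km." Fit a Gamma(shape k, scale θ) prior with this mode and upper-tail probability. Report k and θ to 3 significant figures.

Gamma(k,θ) with k>1 has mode (k−1)θ, so θ = 36.2/(k−1).
Need P(X < 65.2) = 0.95 with θ tied to k this way. Start at k = 2, θ = 36.2: P(X<65.2) ≈ 0.537.
Too low — raise k to concentrate. Iterating converges to k ≈ 9.05.
Then θ = 36.2/(9.05−1) ≈ 4.5.

k ≈ 9.05, θ ≈ 4.5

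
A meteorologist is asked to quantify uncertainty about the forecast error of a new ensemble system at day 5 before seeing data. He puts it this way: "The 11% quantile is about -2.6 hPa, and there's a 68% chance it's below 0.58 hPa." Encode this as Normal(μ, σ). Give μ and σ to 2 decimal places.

The p-quantile of Normal(μ,σ) is μ + z_p·σ, with z_{0.11} = -1.227 and z_{0.68} = 0.4677.
Eliminate σ: μ = (z₂·x₁ − z₁·x₂)/(z₂ − z₁) = (0.4677·-2.6 − (-1.227)·0.58)/1.694 = -0.30.
Then σ = (x₂ − x₁)/(z₂ − z₁) = (0.58 − -2.6)/1.694 = 1.88.

μ = -0.30, σ = 1.88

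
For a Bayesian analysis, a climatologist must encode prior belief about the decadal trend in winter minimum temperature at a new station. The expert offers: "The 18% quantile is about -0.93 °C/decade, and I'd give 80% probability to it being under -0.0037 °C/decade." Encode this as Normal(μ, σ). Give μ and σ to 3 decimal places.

μ = -0.447, σ = 0.527

For Normal(μ,σ), the p-quantile is μ + z_p·σ. Here z_{0.18} = -0.9154, z_{0.8} = 0.8416.
So -0.93 = μ − 0.9154σ and -0.0037 = μ + 0.8416σ.
Subtracting: σ = (-0.0037 − -0.93)/(0.8416 − (-0.9154)) = 0.527.
Then μ = -0.93 − (-0.9154)·0.527 = -0.447.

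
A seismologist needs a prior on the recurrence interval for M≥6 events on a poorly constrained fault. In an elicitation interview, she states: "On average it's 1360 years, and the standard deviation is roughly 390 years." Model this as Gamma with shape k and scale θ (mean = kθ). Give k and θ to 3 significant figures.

k ≈ 12.2, θ ≈ 112

For Gamma(k, scale θ): mean = kθ, variance = kθ², so CV = 1/√k.
CV = SD/mean = 390/1360 = 0.2868, hence k = 1/CV² = 12.2.
Then θ = mean/k = 1360/12.2 = 112.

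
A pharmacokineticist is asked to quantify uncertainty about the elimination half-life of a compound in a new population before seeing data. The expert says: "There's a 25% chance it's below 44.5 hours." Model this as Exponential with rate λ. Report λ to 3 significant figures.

P(T < 44.5) = 1 − e^(−λ·44.5) = 0.25, so λ = −ln(1−0.25)/44.5 = −ln(0.75)/44.5 = 0.00646.

λ ≈ 0.00646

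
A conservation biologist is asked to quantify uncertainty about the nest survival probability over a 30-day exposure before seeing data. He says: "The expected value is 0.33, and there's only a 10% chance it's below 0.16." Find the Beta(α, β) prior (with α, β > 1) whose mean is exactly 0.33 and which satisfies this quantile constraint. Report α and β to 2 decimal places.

With mean 0.33 fixed, write α = 0.33s, β = 0.67s where s = α+β.
Need P(θ < 0.16) = 0.1 under Beta(0.33s, 0.67s). Normal approximation: (q−m)/√(m(1−m)/s) ≈ z_{0.1} = -1.28, so s ≈ 0.33·0.67·(-1.28)²/(0.16−0.33)² = 12.6.
At s = 12.6: P(θ<0.16) ≈ 0.083. Adjusting to match 0.1 gives s ≈ 11.00.
So α = 0.33·11.00 ≈ 3.63, β = 0.67·11.00 ≈ 7.37.

α ≈ 3.63, β ≈ 7.37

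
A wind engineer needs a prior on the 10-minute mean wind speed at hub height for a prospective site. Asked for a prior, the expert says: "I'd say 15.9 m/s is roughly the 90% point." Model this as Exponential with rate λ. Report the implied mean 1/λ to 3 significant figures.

mean ≈ 6.91 m/s

P(T < 15.9) = 1 − e^(−λ·15.9) = 0.9, so λ = −ln(1−0.9)/15.9 = −ln(0.1)/15.9 = 0.145.
Mean = 1/λ = 6.91 m/s.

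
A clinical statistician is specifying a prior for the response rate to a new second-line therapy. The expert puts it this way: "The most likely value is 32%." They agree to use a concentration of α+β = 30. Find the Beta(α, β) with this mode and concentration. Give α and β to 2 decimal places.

For α,β > 1 the Beta mode is (α−1)/(α+β−2). With α+β = 30, the mode is (α−1)/28.
Set (α−1)/28 = 0.32 → α = 1 + 0.32·28 = 9.96.
β = 30 − α = 20.04.

α = 9.96, β = 20.04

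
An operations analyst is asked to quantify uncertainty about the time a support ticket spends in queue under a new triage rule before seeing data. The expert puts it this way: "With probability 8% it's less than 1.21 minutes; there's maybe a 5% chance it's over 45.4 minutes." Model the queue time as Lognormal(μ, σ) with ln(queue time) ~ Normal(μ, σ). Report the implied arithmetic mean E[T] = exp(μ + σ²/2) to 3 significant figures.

E[T] ≈ 13 minutes

If T ~ Lognormal(μ,σ) then ln T ~ Normal(μ,σ), so the p-quantile of ln T is μ + z_p·σ.
ln(1.21) = 0.1906 and ln(45.4) = 3.816; z_{0.08} = -1.405, z_{0.95} = 1.645.
σ = (3.816 − 0.1906)/(1.645 − (-1.405)) = 1.189.
μ = 0.1906 − (-1.405)·1.189 = 1.861.
E[T] = exp(μ + σ²/2) = exp(1.861 + 0.7063) = 13 minutes.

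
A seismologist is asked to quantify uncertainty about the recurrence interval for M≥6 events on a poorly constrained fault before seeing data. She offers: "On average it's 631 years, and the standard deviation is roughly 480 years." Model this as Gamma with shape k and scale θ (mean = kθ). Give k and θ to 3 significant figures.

For Gamma(k, scale θ): mean = kθ, variance = kθ², so CV = 1/√k.
CV = SD/mean = 480/631 = 0.7607, hence k = 1/CV² = 1.73.
Then θ = mean/k = 631/1.73 = 365.

k ≈ 1.73, θ ≈ 365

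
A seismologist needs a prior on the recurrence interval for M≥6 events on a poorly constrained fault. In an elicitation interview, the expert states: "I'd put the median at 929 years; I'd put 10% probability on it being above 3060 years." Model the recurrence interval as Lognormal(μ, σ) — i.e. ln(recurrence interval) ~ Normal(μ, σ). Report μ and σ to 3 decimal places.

If T ~ Lognormal(μ,σ) then ln T ~ Normal(μ,σ), so the p-quantile of ln T is μ + z_p·σ.
ln(929) = 6.834 and ln(3060) = 8.026; z_{0.5} = 0, z_{0.9} = 1.282.
σ = (8.026 − 6.834)/(1.282 − (0)) = 0.930.
μ = 6.834 − (0)·0.930 = 6.834.

μ ≈ 6.834, σ ≈ 0.930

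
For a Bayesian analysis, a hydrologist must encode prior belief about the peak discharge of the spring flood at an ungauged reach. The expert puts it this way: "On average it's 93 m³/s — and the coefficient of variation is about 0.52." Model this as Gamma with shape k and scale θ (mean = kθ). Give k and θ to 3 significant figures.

For Gamma(k, scale θ): mean = kθ, variance = kθ², so CV = 1/√k.
CV = 0.52, hence k = 1/CV² = 3.7.
Then θ = mean/k = 93/3.7 = 25.1.

k ≈ 3.7, θ ≈ 25.1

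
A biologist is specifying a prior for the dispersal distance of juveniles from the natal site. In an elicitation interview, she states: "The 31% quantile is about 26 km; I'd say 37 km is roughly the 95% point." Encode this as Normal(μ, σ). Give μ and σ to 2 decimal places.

μ = 28.55, σ = 5.14

The p-quantile of Normal(μ,σ) is μ + z_p·σ, with z_{0.31} = -0.4959 and z_{0.95} = 1.645.
Eliminate σ: μ = (z₂·x₁ − z₁·x₂)/(z₂ − z₁) = (1.645·26 − (-0.4959)·37)/2.141 = 28.55.
Then σ = (x₂ − x₁)/(z₂ − z₁) = (37 − 26)/2.141 = 5.14.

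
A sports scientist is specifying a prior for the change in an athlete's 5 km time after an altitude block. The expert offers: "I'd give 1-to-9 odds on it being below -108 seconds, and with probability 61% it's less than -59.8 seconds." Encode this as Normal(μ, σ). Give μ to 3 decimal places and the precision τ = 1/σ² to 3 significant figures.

For Normal(μ,σ), the p-quantile is μ + z_p·σ. Here z_{0.1} = -1.282, z_{0.61} = 0.2793.
So -108 = μ − 1.282σ and -59.8 = μ + 0.2793σ.
Subtracting: σ = (-59.8 − -108)/(0.2793 − (-1.282)) = 30.880.
Then μ = -108 − (-1.282)·30.880 = -68.425.
Precision τ = 1/σ² = 1/30.88² = 0.00105.

μ = -68.425, τ = 0.00105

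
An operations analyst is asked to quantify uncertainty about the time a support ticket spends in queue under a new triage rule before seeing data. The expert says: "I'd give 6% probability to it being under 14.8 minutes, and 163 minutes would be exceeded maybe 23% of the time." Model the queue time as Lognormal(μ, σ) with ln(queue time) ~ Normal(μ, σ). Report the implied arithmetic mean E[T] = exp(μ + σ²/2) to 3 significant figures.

If T ~ Lognormal(μ,σ) then ln T ~ Normal(μ,σ), so the p-quantile of ln T is μ + z_p·σ.
ln(14.8) = 2.695 and ln(163) = 5.094; z_{0.06} = -1.555, z_{0.77} = 0.7388.
σ = (5.094 − 2.695)/(0.7388 − (-1.555)) = 1.046.
μ = 2.695 − (-1.555)·1.046 = 4.321.
E[T] = exp(μ + σ²/2) = exp(4.321 + 0.5471) = 130 minutes.

E[T] ≈ 130 minutes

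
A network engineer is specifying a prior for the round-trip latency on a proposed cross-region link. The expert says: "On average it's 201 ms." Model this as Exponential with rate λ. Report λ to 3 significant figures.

Exponential mean = 1/λ, so λ = 1/201.0 = 0.00498.

λ ≈ 0.00498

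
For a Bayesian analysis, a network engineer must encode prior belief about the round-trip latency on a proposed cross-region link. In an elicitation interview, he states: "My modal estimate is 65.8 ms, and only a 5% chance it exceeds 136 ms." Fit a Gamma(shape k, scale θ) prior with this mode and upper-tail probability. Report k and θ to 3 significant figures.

k ≈ 6.25, θ ≈ 12.5

Gamma(k,θ) with k>1 has mode (k−1)θ, so θ = 65.8/(k−1).
Need P(X < 136) = 0.95 with θ tied to k this way. Start at k = 2, θ = 65.8: P(X<136) ≈ 0.612.
Too low — raise k to concentrate. Iterating converges to k ≈ 6.25.
Then θ = 65.8/(6.25−1) ≈ 12.5.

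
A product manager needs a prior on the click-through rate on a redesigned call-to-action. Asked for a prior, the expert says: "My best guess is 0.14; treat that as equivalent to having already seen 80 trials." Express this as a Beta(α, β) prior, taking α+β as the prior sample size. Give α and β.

Under the effective-sample-size interpretation, Beta(α, β) has prior mean α/(α+β) and prior sample size α+β.
So α+β = 80 and α/(α+β) = 0.14, giving α = 0.14·80 = 11.2 and β = 80 − 11.2 = 68.8.

α = 11.2, β = 68.8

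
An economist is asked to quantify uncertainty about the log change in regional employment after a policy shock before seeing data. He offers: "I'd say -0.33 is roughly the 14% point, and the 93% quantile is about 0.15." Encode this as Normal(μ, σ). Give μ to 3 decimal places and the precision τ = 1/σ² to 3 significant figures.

The p-quantile of Normal(μ,σ) is μ + z_p·σ, with z_{0.14} = -1.08 and z_{0.93} = 1.476.
Eliminate σ: μ = (z₂·x₁ − z₁·x₂)/(z₂ − z₁) = (1.476·-0.33 − (-1.08)·0.15)/2.556 = -0.127.
Then σ = (x₂ − x₁)/(z₂ − z₁) = (0.15 − -0.33)/2.556 = 0.188.
Precision τ = 1/σ² = 1/0.1878² = 28.4.

μ = -0.127, τ = 28.4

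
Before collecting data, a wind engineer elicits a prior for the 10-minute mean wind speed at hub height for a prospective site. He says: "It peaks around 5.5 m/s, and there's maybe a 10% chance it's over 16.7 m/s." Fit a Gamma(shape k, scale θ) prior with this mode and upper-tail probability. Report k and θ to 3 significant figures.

Gamma(k,θ) with k>1 has mode (k−1)θ, so θ = 5.5/(k−1).
Need P(X < 16.7) = 0.9 with θ tied to k this way. Start at k = 2, θ = 5.5: P(X<16.7) ≈ 0.806.
Too low — raise k to concentrate. Iterating converges to k ≈ 2.54.
Then θ = 5.5/(2.54−1) ≈ 3.57.

k ≈ 2.54, θ ≈ 3.57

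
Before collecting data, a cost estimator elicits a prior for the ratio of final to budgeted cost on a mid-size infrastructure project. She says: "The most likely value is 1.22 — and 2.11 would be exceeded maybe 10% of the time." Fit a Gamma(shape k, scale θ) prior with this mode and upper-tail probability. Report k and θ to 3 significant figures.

Gamma(k,θ) with k>1 has mode (k−1)θ, so θ = 1.22/(k−1).
Need P(X < 2.11) = 0.9 with θ tied to k this way. Start at k = 2, θ = 1.22: P(X<2.11) ≈ 0.516.
Too low — raise k to concentrate. Iterating converges to k ≈ 7.32.
Then θ = 1.22/(7.32−1) ≈ 0.193.

k ≈ 7.32, θ ≈ 0.193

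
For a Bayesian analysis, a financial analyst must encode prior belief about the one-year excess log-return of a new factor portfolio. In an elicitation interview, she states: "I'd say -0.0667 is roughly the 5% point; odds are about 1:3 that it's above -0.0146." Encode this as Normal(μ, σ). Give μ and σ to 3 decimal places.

The p-quantile of Normal(μ,σ) is μ + z_p·σ, with z_{0.05} = -1.645 and z_{0.75} = 0.6745.
Eliminate σ: μ = (z₂·x₁ − z₁·x₂)/(z₂ − z₁) = (0.6745·-0.0667 − (-1.645)·-0.0146)/2.319 = -0.030.
Then σ = (x₂ − x₁)/(z₂ − z₁) = (-0.0146 − -0.0667)/2.319 = 0.022.

μ = -0.030, σ = 0.022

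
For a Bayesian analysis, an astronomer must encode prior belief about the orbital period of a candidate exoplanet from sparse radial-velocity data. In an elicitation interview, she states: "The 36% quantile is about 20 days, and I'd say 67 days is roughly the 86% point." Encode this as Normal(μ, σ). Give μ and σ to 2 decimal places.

For Normal(μ,σ), the p-quantile is μ + z_p·σ. Here z_{0.36} = -0.3585, z_{0.86} = 1.08.
So 20 = μ − 0.3585σ and 67 = μ + 1.08σ.
Subtracting: σ = (67 − 20)/(1.08 − (-0.3585)) = 32.67.
Then μ = 20 − (-0.3585)·32.67 = 31.71.

μ = 31.71, σ = 32.67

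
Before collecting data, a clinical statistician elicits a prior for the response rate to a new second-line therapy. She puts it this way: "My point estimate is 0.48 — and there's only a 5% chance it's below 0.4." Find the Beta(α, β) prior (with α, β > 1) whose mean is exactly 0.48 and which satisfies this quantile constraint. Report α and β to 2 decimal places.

With mean 0.48 fixed, write α = 0.48s, β = 0.52s where s = α+β.
Need P(θ < 0.4) = 0.05 under Beta(0.48s, 0.52s). Normal approximation: (q−m)/√(m(1−m)/s) ≈ z_{0.05} = -1.64, so s ≈ 0.48·0.52·(-1.64)²/(0.4−0.48)² = 105.5.
At s = 105.5: P(θ<0.4) ≈ 0.049. Adjusting to match 0.05 gives s ≈ 104.08.
So α = 0.48·104.08 ≈ 49.96, β = 0.52·104.08 ≈ 54.12.

α ≈ 49.96, β ≈ 54.12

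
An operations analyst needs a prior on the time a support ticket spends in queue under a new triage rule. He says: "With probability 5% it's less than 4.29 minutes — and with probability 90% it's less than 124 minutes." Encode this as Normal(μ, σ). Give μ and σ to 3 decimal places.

The p-quantile of Normal(μ,σ) is μ + z_p·σ, with z_{0.05} = -1.645 and z_{0.9} = 1.282.
Eliminate σ: μ = (z₂·x₁ − z₁·x₂)/(z₂ − z₁) = (1.282·4.29 − (-1.645)·124)/2.926 = 71.576.
Then σ = (x₂ − x₁)/(z₂ − z₁) = (124 − 4.29)/2.926 = 40.907.

μ = 71.576, σ = 40.907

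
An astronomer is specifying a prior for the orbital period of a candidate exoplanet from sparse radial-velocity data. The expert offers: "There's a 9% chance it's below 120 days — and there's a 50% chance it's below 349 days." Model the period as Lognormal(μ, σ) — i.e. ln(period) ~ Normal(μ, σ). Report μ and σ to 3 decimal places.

μ ≈ 5.855, σ ≈ 0.796

If T ~ Lognormal(μ,σ) then ln T ~ Normal(μ,σ), so the p-quantile of ln T is μ + z_p·σ.
ln(120) = 4.787 and ln(349) = 5.855; z_{0.09} = -1.341, z_{0.5} = 0.
σ = (5.855 − 4.787)/(0 − (-1.341)) = 0.796.
μ = 4.787 − (-1.341)·0.796 = 5.855.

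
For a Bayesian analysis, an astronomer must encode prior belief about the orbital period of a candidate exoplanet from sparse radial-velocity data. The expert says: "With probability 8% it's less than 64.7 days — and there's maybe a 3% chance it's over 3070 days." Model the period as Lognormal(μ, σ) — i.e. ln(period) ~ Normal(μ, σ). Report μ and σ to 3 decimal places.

μ ≈ 5.820, σ ≈ 1.175

If T ~ Lognormal(μ,σ) then ln T ~ Normal(μ,σ), so the p-quantile of ln T is μ + z_p·σ.
ln(64.7) = 4.17 and ln(3070) = 8.029; z_{0.08} = -1.405, z_{0.97} = 1.881.
σ = (8.029 − 4.17)/(1.881 − (-1.405)) = 1.175.
μ = 4.17 − (-1.405)·1.175 = 5.820.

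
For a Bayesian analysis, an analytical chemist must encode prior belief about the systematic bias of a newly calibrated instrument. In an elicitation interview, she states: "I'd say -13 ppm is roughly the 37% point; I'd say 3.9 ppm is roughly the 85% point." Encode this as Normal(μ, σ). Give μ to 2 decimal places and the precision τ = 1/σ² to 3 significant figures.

μ = -8.90, τ = 0.00656

The p-quantile of Normal(μ,σ) is μ + z_p·σ, with z_{0.37} = -0.3319 and z_{0.85} = 1.036.
Eliminate σ: μ = (z₂·x₁ − z₁·x₂)/(z₂ − z₁) = (1.036·-13 − (-0.3319)·3.9)/1.368 = -8.90.
Then σ = (x₂ − x₁)/(z₂ − z₁) = (3.9 − -13)/1.368 = 12.35.
Precision τ = 1/σ² = 1/12.35² = 0.00656.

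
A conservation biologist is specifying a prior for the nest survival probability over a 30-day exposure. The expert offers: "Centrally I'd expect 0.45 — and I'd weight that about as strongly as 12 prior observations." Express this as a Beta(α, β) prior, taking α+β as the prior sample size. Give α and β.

Under the effective-sample-size interpretation, Beta(α, β) has prior mean α/(α+β) and prior sample size α+β.
So α+β = 12 and α/(α+β) = 0.45, giving α = 0.45·12 = 5.4 and β = 12 − 5.4 = 6.6.

α = 5.4, β = 6.6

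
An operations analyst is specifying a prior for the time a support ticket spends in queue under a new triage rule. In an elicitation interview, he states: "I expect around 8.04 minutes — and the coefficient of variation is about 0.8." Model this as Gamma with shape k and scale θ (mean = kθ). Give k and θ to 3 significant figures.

For Gamma(k, scale θ): mean = kθ, variance = kθ², so CV = 1/√k.
CV = 0.8, hence k = 1/CV² = 1.56.
Then θ = mean/k = 8.04/1.56 = 5.15.

k ≈ 1.56, θ ≈ 5.15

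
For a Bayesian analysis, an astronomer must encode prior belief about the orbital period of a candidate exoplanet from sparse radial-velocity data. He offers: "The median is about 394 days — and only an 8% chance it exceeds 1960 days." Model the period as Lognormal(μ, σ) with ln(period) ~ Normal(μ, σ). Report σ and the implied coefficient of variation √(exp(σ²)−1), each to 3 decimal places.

If T ~ Lognormal(μ,σ) then ln T ~ Normal(μ,σ), so the p-quantile of ln T is μ + z_p·σ.
ln(394) = 5.976 and ln(1960) = 7.581; z_{0.5} = 0, z_{0.92} = 1.405.
σ = (7.581 − 5.976)/(1.405 − (0)) = 1.142.
μ = 5.976 − (0)·1.142 = 5.976.
CV = √(exp(σ²)−1) = √(exp(1.3038)−1) = 1.638.

σ ≈ 1.142, CV ≈ 1.638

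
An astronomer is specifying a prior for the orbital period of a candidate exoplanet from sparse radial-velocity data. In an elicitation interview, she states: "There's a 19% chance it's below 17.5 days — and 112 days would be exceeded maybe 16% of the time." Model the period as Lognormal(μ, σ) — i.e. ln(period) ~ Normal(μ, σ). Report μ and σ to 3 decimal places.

μ ≈ 3.733, σ ≈ 0.991

If T ~ Lognormal(μ,σ) then ln T ~ Normal(μ,σ), so the p-quantile of ln T is μ + z_p·σ.
ln(17.5) = 2.862 and ln(112) = 4.718; z_{0.19} = -0.8779, z_{0.84} = 0.9945.
σ = (4.718 − 2.862)/(0.9945 − (-0.8779)) = 0.991.
μ = 2.862 − (-0.8779)·0.991 = 3.733.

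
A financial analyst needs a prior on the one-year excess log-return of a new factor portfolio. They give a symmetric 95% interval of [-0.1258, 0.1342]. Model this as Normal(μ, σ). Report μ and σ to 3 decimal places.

μ = 0.004, σ = 0.066

A symmetric 95% interval runs μ ± z·σ with z = 1.96.
Half-width = 0.13, so σ = 0.13/1.96 = 0.066.
μ is the interval midpoint, 0.004.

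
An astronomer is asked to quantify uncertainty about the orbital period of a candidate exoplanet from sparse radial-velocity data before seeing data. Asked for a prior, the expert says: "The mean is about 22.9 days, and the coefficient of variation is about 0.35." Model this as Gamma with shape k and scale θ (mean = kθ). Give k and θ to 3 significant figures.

For Gamma(k, scale θ): mean = kθ, variance = kθ², so CV = 1/√k.
CV = 0.35, hence k = 1/CV² = 8.16.
Then θ = mean/k = 22.9/8.16 = 2.81.

k ≈ 8.16, θ ≈ 2.81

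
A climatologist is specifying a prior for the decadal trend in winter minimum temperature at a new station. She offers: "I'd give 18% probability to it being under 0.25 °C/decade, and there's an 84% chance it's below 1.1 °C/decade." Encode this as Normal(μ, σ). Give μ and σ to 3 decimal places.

μ = 0.657, σ = 0.445

The p-quantile of Normal(μ,σ) is μ + z_p·σ, with z_{0.18} = -0.9154 and z_{0.84} = 0.9945.
Eliminate σ: μ = (z₂·x₁ − z₁·x₂)/(z₂ − z₁) = (0.9945·0.25 − (-0.9154)·1.1)/1.91 = 0.657.
Then σ = (x₂ − x₁)/(z₂ − z₁) = (1.1 − 0.25)/1.91 = 0.445.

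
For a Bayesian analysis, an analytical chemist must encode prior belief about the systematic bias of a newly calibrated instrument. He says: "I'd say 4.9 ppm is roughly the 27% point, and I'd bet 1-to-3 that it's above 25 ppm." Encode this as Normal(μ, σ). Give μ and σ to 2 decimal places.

The p-quantile of Normal(μ,σ) is μ + z_p·σ, with z_{0.27} = -0.6128 and z_{0.75} = 0.6745.
Eliminate σ: μ = (z₂·x₁ − z₁·x₂)/(z₂ − z₁) = (0.6745·4.9 − (-0.6128)·25)/1.287 = 14.47.
Then σ = (x₂ − x₁)/(z₂ − z₁) = (25 − 4.9)/1.287 = 15.61.

μ = 14.47, σ = 15.61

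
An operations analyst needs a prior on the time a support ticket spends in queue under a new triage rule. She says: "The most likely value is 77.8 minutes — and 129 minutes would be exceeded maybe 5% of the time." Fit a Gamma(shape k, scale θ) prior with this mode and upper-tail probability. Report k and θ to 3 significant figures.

Gamma(k,θ) with k>1 has mode (k−1)θ, so θ = 77.8/(k−1).
Need P(X < 129) = 0.95 with θ tied to k this way. Start at k = 2, θ = 77.8: P(X<129) ≈ 0.494.
Too low — raise k to concentrate. Iterating converges to k ≈ 11.9.
Then θ = 77.8/(11.9−1) ≈ 7.12.

k ≈ 11.9, θ ≈ 7.12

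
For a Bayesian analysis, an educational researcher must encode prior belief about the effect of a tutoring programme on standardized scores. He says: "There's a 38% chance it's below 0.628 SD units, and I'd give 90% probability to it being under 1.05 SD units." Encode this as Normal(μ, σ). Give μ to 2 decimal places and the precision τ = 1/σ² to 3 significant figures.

μ = 0.71, τ = 14.1

The p-quantile of Normal(μ,σ) is μ + z_p·σ, with z_{0.38} = -0.3055 and z_{0.9} = 1.282.
Eliminate σ: μ = (z₂·x₁ − z₁·x₂)/(z₂ − z₁) = (1.282·0.628 − (-0.3055)·1.05)/1.587 = 0.71.
Then σ = (x₂ − x₁)/(z₂ − z₁) = (1.05 − 0.628)/1.587 = 0.27.
Precision τ = 1/σ² = 1/0.2659² = 14.1.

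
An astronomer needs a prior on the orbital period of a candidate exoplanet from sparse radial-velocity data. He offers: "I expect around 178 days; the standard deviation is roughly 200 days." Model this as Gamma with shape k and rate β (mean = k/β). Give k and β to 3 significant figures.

For Gamma(k, rate β): mean = k/β, variance = k/β², so CV = 1/√k.
CV = SD/mean = 200/178 = 1.124, hence k = 1/CV² = 0.792.
Then β = k/mean = 0.792/178 = 0.00445.

k ≈ 0.792, β ≈ 0.00445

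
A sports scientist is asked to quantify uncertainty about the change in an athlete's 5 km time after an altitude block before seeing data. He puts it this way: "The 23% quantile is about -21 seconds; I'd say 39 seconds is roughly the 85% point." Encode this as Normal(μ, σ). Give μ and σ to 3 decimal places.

μ = 3.971, σ = 33.797

The p-quantile of Normal(μ,σ) is μ + z_p·σ, with z_{0.23} = -0.7388 and z_{0.85} = 1.036.
Eliminate σ: μ = (z₂·x₁ − z₁·x₂)/(z₂ − z₁) = (1.036·-21 − (-0.7388)·39)/1.775 = 3.971.
Then σ = (x₂ − x₁)/(z₂ − z₁) = (39 − -21)/1.775 = 33.797.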